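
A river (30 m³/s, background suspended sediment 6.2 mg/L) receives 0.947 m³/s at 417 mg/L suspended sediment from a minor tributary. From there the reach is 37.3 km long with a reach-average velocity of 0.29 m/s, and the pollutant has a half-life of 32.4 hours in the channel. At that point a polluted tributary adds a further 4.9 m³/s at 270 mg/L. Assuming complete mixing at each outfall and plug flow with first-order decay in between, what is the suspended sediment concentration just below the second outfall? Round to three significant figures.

Mass balance: C = (30.00·6.200 + 0.9470·417.0) / 30.95 = 580.9/30.95 = 18.77 mg/L; combined flow 30.95 m³/s.
Travel time t = 37.3·1000 / 0.29 = 128600 s = 35.73 h.
Half-life 32.4 h → k = ln 2 / 32.4 = 0.02139 h⁻¹ = 0.5134 d⁻¹.
Decay over the reach: 18.77·exp(−kt) = 18.77·0.4656 = 8.740 mg/L.
Second outfall: C = (30.95·8.740 + 4.900·270.0)/35.85 = 44.45 mg/L.

44.5 mg/L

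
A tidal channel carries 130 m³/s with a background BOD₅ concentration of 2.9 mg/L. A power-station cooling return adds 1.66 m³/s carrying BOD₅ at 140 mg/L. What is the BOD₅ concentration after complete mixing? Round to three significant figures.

4.63 mg/L

Mass balance: C = (130.0·2.900 + 1.660·140.0) / 131.7 = 609.4/131.7 = 4.629 mg/L.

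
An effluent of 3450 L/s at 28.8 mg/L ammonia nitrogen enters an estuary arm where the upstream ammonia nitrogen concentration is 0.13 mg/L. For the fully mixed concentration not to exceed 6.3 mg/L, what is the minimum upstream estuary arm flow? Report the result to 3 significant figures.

12600 L/s

Set C_mix = 6.3: (Q·0.1300 + 3450·28.80) / (Q + 3450) = 6.3
→ Q = 3450·(28.80 − 6.3)/(6.3 − 0.1300) = 12580 L/s.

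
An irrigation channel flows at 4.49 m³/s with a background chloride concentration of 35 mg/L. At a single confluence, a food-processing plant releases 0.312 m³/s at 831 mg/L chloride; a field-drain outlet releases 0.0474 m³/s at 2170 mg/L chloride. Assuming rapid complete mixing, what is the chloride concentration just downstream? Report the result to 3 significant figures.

Mixed concentration C = ΣQC/ΣQ = (4.490·35.00 + 0.3120·831.0 + 0.04740·2170) / 4.849 = 519.3/4.849 = 107.1 mg/L.

107 mg/L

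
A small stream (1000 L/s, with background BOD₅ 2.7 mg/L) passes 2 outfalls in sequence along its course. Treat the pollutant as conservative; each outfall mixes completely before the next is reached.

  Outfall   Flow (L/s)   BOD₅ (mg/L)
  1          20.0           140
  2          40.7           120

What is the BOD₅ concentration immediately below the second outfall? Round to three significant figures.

9.79 mg/L

After outfall 1: Q = 1000 + 20.00 = 1020 L/s; C = (1000·2.700 + 20.00·140.0)/1020 = 5.392 mg/L.
After outfall 2: Q = 1020 + 40.70 = 1061 L/s; C = (1020·5.392 + 40.70·120.0)/1061 = 9.790 mg/L.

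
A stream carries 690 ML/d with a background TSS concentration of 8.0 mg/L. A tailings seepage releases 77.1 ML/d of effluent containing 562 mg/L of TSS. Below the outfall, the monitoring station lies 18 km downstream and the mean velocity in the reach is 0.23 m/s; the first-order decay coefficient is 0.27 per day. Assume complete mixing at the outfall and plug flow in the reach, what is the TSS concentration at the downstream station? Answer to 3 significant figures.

Mixed concentration C = ΣQC/ΣQ = (690.0·8.000 + 77.10·562.0) / 767.1 = 48850/767.1 = 63.68 mg/L.
Travel time t = 18·1000 / 0.23 = 78260 s = 21.74 h.
Decay over the reach: 63.68·exp(−kt) = 63.68·0.7830 = 49.87 mg/L.

49.9 mg/L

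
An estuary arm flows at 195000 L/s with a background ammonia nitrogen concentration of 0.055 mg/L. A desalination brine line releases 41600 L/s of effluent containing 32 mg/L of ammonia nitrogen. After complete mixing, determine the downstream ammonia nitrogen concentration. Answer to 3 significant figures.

Conservation of mass: C = (195000·0.05500 + 41600·32.00) / 236600 = 1342000/236600 = 5.672 mg/L.

5.67 mg/L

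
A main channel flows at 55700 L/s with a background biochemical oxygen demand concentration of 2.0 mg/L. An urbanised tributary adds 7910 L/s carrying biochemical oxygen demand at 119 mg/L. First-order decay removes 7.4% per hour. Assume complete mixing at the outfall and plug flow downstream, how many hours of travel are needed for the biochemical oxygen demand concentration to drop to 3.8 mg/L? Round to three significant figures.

19.1 h

Mixed concentration C = ΣQC/ΣQ = (55700·2.000 + 7910·119.0) / 63610 = 1053000/63610 = 16.55 mg/L.
7.4%/h lost → k = −ln(1 − 0.074) = 0.07688 h⁻¹.
16.55·exp(−k·t) = 3.8 → t = ln(16.55/3.8)/k = 68900 s = 19.14 h.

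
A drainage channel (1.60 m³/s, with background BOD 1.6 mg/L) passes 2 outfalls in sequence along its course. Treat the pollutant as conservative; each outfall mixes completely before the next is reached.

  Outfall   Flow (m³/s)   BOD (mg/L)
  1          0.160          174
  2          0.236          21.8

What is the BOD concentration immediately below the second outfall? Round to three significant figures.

After outfall 1: Q = 1.600 + 0.1600 = 1.760 m³/s; C = (1.600·1.600 + 0.1600·174.0)/1.760 = 17.27 mg/L.
After outfall 2: Q = 1.760 + 0.2360 = 1.996 m³/s; C = (1.760·17.27 + 0.2360·21.80)/1.996 = 17.81 mg/L.

17.8 mg/L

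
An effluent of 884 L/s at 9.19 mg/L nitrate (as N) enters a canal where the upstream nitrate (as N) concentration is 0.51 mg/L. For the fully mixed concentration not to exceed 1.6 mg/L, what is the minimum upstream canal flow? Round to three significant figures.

6160 L/s

Set C_mix = 1.6: (Q·0.5100 + 884.0·9.190) / (Q + 884.0) = 1.6
→ Q = 884.0·(9.190 − 1.6)/(1.6 − 0.5100) = 6156 L/s.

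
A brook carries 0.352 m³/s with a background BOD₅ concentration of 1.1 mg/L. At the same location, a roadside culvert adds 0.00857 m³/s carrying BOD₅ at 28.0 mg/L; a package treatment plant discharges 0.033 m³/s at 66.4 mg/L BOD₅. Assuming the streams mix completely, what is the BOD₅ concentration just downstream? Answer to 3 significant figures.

Mass balance: C = (0.3520·1.100 + 0.008570·28.00 + 0.03300·66.40) / 0.3936 = 2.818/0.3936 = 7.161 mg/L.

7.16 mg/L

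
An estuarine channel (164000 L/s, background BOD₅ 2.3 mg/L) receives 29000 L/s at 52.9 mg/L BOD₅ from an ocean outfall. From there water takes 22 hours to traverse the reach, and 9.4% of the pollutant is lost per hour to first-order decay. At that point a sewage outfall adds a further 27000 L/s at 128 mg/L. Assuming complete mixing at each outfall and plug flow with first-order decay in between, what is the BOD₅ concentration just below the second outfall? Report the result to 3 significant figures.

Flow-weighted average: C = (164000·2.300 + 29000·52.90) / 193000 = 1911000/193000 = 9.903 mg/L; combined flow 193000 L/s.
9.4%/h lost → k = −ln(1 − 0.094) = 0.09872 h⁻¹.
Applying C = C₀e^(−kt): 9.903 × 0.1140 = 1.129 mg/L.
At the second outfall, C = (193000·1.129 + 27000·128.0) / (193000 + 27000) = 16.70 mg/L.

16.7 mg/L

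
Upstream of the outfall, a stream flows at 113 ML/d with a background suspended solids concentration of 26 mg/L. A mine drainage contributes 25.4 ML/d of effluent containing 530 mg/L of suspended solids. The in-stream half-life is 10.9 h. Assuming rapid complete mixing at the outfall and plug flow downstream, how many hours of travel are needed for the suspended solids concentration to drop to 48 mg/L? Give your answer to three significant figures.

14.2 h

Conservation of mass: C = (113.0·26.00 + 25.40·530.0) / 138.4 = 16400/138.4 = 118.5 mg/L.
Half-life 10.9 h → k = ln 2 / 10.9 = 0.06359 h⁻¹ = 1.526 d⁻¹.
118.5·exp(−k·t) = 48 → t = ln(118.5/48)/k = 51160 s = 14.21 h.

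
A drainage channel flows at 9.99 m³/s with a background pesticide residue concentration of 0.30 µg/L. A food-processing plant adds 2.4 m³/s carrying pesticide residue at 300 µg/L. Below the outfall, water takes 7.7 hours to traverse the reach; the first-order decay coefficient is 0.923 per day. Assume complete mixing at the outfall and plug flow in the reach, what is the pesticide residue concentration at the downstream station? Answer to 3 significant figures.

43.4 µg/L

Conservation of mass: C = (9.990·0.3000 + 2.400·300.0) / 12.39 = 723.0/12.39 = 58.35 µg/L.
First-order decay: C = 58.35·exp(−k·t) = 58.35·0.7437 = 43.40 µg/L.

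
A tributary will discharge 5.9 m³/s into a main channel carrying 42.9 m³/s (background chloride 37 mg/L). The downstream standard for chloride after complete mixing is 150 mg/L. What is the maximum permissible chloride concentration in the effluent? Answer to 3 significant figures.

972 mg/L

At the limit, (Qr·Cr + Qe·Cₑ)/(Qr + Qe) = 150:
Cₑ = (48.80·150 − 42.90·37.00) / 5.900 = 971.6 mg/L.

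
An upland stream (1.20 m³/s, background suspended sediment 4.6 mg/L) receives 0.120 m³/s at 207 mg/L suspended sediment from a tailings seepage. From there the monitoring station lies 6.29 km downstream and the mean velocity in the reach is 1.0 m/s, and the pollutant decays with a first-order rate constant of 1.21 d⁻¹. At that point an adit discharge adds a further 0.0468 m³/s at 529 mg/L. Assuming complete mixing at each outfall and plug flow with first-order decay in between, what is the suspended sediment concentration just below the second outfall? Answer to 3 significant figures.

Flow-weighted average: C = (1.200·4.600 + 0.1200·207.0) / 1.320 = 30.36/1.320 = 23.00 mg/L; combined flow 1.320 m³/s.
Travel time t = 6.29·1000 / 1.0 = 6290 s = 1.747 h.
First-order decay: C = 23.00·exp(−k·t) = 23.00·0.9157 = 21.06 mg/L.
Second outfall: C = (1.320·21.06 + 0.04680·529.0)/1.367 = 38.45 mg/L.

38.5 mg/L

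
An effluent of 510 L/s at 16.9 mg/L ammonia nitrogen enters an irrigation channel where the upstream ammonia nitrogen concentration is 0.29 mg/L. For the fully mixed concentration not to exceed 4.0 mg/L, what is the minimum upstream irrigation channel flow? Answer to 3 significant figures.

Set C_mix = 4.0: (Q·0.2900 + 510.0·16.90) / (Q + 510.0) = 4.0
→ Q = 510.0·(16.90 − 4.0)/(4.0 − 0.2900) = 1773 L/s.

1770 L/s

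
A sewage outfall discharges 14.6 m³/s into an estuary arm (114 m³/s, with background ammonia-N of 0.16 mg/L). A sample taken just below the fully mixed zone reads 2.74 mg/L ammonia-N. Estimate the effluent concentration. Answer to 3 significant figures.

22.9 mg/L

Mass balance: 114.0·0.1600 + 14.60·Cₑ = 128.6·2.740
→ Cₑ = (128.6·2.740 − 114.0·0.1600) / 14.60 = 22.89 mg/L.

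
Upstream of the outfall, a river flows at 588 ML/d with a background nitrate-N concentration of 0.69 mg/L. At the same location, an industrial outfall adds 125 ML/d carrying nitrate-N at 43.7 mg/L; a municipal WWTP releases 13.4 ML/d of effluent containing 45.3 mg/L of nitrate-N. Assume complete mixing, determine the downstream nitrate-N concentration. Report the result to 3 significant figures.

8.91 mg/L

After mixing, C = (588.0·0.6900 + 125.0·43.70 + 13.40·45.30) / 726.4 = 6475/726.4 = 8.914 mg/L.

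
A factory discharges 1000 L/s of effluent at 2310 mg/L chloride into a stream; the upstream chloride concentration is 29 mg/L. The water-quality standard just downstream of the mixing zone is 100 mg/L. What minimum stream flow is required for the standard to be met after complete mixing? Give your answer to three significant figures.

Set C_mix = 100: (Q·29.00 + 1000·2310) / (Q + 1000) = 100
→ Q = 1000·(2310 − 100)/(100 − 29.00) = 31130 L/s.

31100 L/s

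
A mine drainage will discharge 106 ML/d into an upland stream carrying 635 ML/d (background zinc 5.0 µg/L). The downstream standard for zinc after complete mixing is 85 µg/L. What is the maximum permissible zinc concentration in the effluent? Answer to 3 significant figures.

564 µg/L

At the limit, (Qr·Cr + Qe·Cₑ)/(Qr + Qe) = 85:
Cₑ = (741.0·85 − 635.0·5.000) / 106.0 = 564.2 µg/L.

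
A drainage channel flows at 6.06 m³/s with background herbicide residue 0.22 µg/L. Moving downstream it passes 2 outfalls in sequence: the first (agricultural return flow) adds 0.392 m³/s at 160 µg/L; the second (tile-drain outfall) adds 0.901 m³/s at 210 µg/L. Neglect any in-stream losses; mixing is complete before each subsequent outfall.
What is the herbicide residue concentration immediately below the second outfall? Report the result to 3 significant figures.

After outfall 1: Q = 6.060 + 0.3920 = 6.452 m³/s; C = (6.060·0.2200 + 0.3920·160.0)/6.452 = 9.928 µg/L.
After outfall 2: Q = 6.452 + 0.9010 = 7.353 m³/s; C = (6.452·9.928 + 0.9010·210.0)/7.353 = 34.44 µg/L.

34.4 µg/L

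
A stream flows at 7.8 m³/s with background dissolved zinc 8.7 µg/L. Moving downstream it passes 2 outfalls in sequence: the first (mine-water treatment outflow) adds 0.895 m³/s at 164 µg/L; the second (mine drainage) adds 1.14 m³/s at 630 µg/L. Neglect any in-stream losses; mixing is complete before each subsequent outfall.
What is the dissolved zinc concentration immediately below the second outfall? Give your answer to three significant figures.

94.8 µg/L

Below outfall 1: Q → 8.695 m³/s, C = (7.800·8.700 + 0.8950·164.0)/8.695 = 24.69 µg/L.
Below outfall 2: Q → 9.835 m³/s, C = (8.695·24.69 + 1.140·630.0)/9.835 = 94.85 µg/L.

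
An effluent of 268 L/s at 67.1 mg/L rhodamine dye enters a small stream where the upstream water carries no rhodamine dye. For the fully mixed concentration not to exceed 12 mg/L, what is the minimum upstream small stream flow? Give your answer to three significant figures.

1230 L/s

Set C_mix = 12: (Q·0 + 268.0·67.10) / (Q + 268.0) = 12
→ Q = 268.0·(67.10 − 12)/(12 − 0) = 1231 L/s.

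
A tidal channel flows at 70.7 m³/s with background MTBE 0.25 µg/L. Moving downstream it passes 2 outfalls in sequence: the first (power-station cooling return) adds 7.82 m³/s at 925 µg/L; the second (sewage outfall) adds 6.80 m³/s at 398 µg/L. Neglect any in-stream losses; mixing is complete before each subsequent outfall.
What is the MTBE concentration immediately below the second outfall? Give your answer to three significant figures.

117 µg/L

Below outfall 1: Q → 78.52 m³/s, C = (70.70·0.2500 + 7.820·925.0)/78.52 = 92.35 µg/L.
Below outfall 2: Q → 85.32 m³/s, C = (78.52·92.35 + 6.800·398.0)/85.32 = 116.7 µg/L.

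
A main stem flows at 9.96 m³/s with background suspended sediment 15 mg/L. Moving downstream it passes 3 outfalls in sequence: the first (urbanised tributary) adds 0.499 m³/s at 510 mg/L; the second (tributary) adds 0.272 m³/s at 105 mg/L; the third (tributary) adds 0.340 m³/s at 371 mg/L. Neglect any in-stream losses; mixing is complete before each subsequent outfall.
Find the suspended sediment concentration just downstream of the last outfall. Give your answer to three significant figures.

50.5 mg/L

Below outfall 1: Q → 10.46 m³/s, C = (9.960·15.00 + 0.4990·510.0)/10.46 = 38.62 mg/L.
Below outfall 2: Q → 10.73 m³/s, C = (10.46·38.62 + 0.2720·105.0)/10.73 = 40.30 mg/L.
Below outfall 3: Q → 11.07 m³/s, C = (10.73·40.30 + 0.3400·371.0)/11.07 = 50.46 mg/L.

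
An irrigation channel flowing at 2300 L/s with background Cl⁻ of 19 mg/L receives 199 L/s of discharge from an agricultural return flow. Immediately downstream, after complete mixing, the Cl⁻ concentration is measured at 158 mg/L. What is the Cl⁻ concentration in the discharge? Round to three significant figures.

1760 mg/L

Mass balance: 2300·19.00 + 199.0·Cₑ = 2499·158.0
→ Cₑ = (2499·158.0 − 2300·19.00) / 199.0 = 1765 mg/L.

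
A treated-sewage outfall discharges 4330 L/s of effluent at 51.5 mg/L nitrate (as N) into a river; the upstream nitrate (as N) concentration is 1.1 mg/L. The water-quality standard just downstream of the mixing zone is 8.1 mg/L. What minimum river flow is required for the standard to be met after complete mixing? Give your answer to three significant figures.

26800 L/s

Set C_mix = 8.1: (Q·1.100 + 4330·51.50) / (Q + 4330) = 8.1
→ Q = 4330·(51.50 − 8.1)/(8.1 − 1.100) = 26850 L/s.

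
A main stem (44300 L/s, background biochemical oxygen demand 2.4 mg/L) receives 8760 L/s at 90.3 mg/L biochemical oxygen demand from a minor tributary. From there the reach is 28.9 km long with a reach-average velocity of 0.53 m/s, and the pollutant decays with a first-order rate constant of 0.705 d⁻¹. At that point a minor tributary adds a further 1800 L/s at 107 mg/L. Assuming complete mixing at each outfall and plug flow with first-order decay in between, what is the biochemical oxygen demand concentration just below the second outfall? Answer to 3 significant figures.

After mixing, C = (44300·2.400 + 8760·90.30) / 53060 = 897300/53060 = 16.91 mg/L; combined flow 53060 L/s.
Travel time t = 28.9·1000 / 0.53 = 54530 s = 15.15 h.
Decay over the reach: 16.91·exp(−kt) = 16.91·0.6409 = 10.84 mg/L.
At the second outfall, C = (53060·10.84 + 1800·107.0) / (53060 + 1800) = 13.99 mg/L.

14.0 mg/L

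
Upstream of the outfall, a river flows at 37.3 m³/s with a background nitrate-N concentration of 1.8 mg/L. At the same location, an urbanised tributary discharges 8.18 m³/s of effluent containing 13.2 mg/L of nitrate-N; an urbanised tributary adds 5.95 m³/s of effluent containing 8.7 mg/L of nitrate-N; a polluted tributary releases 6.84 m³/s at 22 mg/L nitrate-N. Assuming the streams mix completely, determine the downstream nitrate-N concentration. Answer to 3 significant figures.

6.48 mg/L

Flow-weighted average: C = (37.30·1.800 + 8.180·13.20 + 5.950·8.700 + 6.840·22.00) / 58.27 = 377.4/58.27 = 6.476 mg/L.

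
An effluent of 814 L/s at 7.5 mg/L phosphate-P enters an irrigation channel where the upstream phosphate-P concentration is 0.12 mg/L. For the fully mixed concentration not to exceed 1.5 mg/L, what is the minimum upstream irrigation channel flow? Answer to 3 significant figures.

3540 L/s

Set C_mix = 1.5: (Q·0.1200 + 814.0·7.500) / (Q + 814.0) = 1.5
→ Q = 814.0·(7.500 − 1.5)/(1.5 − 0.1200) = 3539 L/s.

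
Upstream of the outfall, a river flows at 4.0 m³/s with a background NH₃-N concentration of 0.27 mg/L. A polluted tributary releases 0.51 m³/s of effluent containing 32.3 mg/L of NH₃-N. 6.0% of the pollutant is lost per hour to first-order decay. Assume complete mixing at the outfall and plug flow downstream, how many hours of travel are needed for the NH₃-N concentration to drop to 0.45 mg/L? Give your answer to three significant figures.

After mixing, C = (4.000·0.2700 + 0.5100·32.30) / 4.510 = 17.55/4.510 = 3.892 mg/L.
6.0%/h lost → k = −ln(1 − 0.06) = 0.06188 h⁻¹.
3.892·exp(−k·t) = 0.45 → t = ln(3.892/0.45)/k = 125500 s = 34.87 h.

34.9 h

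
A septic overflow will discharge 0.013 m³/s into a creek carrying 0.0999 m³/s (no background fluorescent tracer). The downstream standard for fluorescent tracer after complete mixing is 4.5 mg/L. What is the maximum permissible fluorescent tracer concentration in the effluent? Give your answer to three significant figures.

At the limit, (Qr·Cr + Qe·Cₑ)/(Qr + Qe) = 4.5:
Cₑ = (0.1129·4.5 − 0.09990·0) / 0.01300 = 39.08 mg/L.

39.1 mg/L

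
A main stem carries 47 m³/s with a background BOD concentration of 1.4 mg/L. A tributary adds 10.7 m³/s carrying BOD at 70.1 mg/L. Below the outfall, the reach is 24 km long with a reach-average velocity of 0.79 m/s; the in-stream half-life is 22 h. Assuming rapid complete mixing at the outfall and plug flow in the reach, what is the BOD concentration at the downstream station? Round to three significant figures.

Conservation of mass: C = (47.00·1.400 + 10.70·70.10) / 57.70 = 815.9/57.70 = 14.14 mg/L.
Travel time t = 24·1000 / 0.79 = 30380 s = 8.439 h.
Half-life 22 h → k = ln 2 / 22 = 0.03151 h⁻¹ = 0.7562 d⁻¹.
After decay, C = 14.14 × e^(−kt) = 14.14 × 0.7665 = 10.84 mg/L.

10.8 mg/L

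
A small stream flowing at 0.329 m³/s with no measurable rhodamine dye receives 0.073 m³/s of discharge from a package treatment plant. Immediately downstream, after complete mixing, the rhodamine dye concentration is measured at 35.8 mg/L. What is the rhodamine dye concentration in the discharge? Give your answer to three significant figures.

Mass balance: 0.3290·0 + 0.07300·Cₑ = 0.4020·35.80
→ Cₑ = (0.4020·35.80 − 0.3290·0) / 0.07300 = 197.1 mg/L.

197 mg/L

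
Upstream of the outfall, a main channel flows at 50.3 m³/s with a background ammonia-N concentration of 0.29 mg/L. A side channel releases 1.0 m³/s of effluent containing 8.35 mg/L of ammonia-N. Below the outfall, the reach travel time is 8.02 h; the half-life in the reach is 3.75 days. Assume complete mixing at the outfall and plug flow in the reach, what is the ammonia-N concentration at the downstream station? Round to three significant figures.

After mixing, C = (50.30·0.2900 + 1.000·8.350) / 51.30 = 22.94/51.30 = 0.4471 mg/L.
Half-life 3.75 d → k = ln 2 / 3.75 = 0.1848 d⁻¹.
First-order decay: C = 0.4471·exp(−k·t) = 0.4471·0.9401 = 0.4203 mg/L.

0.420 mg/L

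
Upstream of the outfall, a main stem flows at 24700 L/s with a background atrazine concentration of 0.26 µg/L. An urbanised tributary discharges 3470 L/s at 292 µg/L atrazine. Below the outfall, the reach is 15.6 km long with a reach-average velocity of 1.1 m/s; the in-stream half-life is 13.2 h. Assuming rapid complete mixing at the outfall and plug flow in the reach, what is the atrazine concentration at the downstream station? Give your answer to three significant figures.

After mixing, C = (24700·0.2600 + 3470·292.0) / 28170 = 1020000/28170 = 36.20 µg/L.
Travel time t = 15.6·1000 / 1.1 = 14180 s = 3.939 h.
Half-life 13.2 h → k = ln 2 / 13.2 = 0.05251 h⁻¹ = 1.260 d⁻¹.
After decay, C = 36.20 × e^(−kt) = 36.20 × 0.8131 = 29.43 µg/L.

29.4 µg/L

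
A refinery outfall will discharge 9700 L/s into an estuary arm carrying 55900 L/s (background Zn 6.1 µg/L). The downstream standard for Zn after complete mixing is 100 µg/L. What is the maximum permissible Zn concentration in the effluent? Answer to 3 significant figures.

At the limit, (Qr·Cr + Qe·Cₑ)/(Qr + Qe) = 100:
Cₑ = (65600·100 − 55900·6.100) / 9700 = 641.1 µg/L.

641 µg/L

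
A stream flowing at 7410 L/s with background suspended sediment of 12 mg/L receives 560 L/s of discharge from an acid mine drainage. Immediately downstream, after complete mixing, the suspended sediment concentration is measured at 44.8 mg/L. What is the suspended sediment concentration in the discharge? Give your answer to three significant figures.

Mass balance: 7410·12.00 + 560.0·Cₑ = 7970·44.80
→ Cₑ = (7970·44.80 − 7410·12.00) / 560.0 = 478.8 mg/L.

479 mg/L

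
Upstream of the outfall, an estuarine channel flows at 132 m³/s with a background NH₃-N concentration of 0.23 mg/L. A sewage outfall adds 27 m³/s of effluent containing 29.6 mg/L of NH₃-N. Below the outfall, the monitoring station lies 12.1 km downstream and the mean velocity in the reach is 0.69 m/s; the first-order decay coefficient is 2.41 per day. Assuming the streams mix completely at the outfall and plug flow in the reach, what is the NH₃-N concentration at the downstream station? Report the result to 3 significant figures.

3.20 mg/L

Flow-weighted average: C = (132.0·0.2300 + 27.00·29.60) / 159.0 = 829.6/159.0 = 5.217 mg/L.
Travel time t = 12.1·1000 / 0.69 = 17540 s = 4.871 h.
First-order decay: C = 5.217·exp(−k·t) = 5.217·0.6131 = 3.199 mg/L.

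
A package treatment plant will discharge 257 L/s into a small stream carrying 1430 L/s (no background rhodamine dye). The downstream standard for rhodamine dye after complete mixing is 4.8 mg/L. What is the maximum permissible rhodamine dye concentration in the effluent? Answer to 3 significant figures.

31.5 mg/L

At the limit, (Qr·Cr + Qe·Cₑ)/(Qr + Qe) = 4.8:
Cₑ = (1687·4.8 − 1430·0) / 257.0 = 31.51 mg/L.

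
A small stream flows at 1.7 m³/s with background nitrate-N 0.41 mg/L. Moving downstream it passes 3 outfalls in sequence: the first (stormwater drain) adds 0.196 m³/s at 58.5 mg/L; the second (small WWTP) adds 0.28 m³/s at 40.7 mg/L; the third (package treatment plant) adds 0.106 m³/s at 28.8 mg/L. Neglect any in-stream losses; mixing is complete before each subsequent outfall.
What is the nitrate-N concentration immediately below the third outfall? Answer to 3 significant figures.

After outfall 1: Q = 1.700 + 0.1960 = 1.896 m³/s; C = (1.700·0.4100 + 0.1960·58.50)/1.896 = 6.415 mg/L.
After outfall 2: Q = 1.896 + 0.2800 = 2.176 m³/s; C = (1.896·6.415 + 0.2800·40.70)/2.176 = 10.83 mg/L.
After outfall 3: Q = 2.176 + 0.1060 = 2.282 m³/s; C = (2.176·10.83 + 0.1060·28.80)/2.282 = 11.66 mg/L.

11.7 mg/L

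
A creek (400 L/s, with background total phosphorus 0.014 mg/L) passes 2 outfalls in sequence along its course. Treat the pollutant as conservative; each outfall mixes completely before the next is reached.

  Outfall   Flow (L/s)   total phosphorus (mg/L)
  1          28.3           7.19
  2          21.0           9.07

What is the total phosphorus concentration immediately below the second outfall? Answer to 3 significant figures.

0.889 mg/L

Below outfall 1: Q → 428.3 L/s, C = (400.0·0.01400 + 28.30·7.190)/428.3 = 0.4882 mg/L.
Below outfall 2: Q → 449.3 L/s, C = (428.3·0.4882 + 21.00·9.070)/449.3 = 0.8893 mg/L.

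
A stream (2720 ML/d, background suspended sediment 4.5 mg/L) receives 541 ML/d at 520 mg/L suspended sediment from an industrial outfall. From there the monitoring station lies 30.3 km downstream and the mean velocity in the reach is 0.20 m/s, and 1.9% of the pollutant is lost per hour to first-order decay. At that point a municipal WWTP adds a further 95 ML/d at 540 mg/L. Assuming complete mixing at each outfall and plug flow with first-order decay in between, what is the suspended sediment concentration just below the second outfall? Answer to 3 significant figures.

Flow-weighted average: C = (2720·4.500 + 541.0·520.0) / 3261 = 293600/3261 = 90.02 mg/L; combined flow 3261 ML/d.
Travel time t = 30.3·1000 / 0.20 = 151500 s = 42.08 h.
1.9%/h lost → k = −ln(1 − 0.019) = 0.01918 h⁻¹.
After decay, C = 90.02 × e^(−kt) = 90.02 × 0.4461 = 40.16 mg/L.
At the second outfall, C = (3261·40.16 + 95.00·540.0) / (3261 + 95.00) = 54.31 mg/L.

54.3 mg/L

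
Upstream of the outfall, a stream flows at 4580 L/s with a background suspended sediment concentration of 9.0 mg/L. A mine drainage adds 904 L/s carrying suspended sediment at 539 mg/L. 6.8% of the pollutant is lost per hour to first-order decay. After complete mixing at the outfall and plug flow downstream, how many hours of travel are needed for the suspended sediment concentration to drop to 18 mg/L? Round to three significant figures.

23.8 h

Flow-weighted average: C = (4580·9.000 + 904.0·539.0) / 5484 = 528500/5484 = 96.37 mg/L.
6.8%/h lost → k = −ln(1 − 0.068) = 0.07042 h⁻¹.
96.37·exp(−k·t) = 18 → t = ln(96.37/18)/k = 85770 s = 23.82 h.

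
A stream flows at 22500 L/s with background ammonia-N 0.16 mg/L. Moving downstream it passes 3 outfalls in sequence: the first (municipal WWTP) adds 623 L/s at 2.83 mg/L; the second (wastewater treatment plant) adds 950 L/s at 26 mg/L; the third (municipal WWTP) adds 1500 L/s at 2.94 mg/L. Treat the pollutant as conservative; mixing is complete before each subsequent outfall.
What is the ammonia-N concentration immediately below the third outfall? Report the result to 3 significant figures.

1.35 mg/L

Outfall 1: combined Q = 23120 L/s; C = (22500·0.1600 + 623.0·2.830)/23120 = 0.2319 mg/L.
Outfall 2: combined Q = 24070 L/s; C = (23120·0.2319 + 950.0·26.00)/24070 = 1.249 mg/L.
Outfall 3: combined Q = 25570 L/s; C = (24070·1.249 + 1500·2.940)/25570 = 1.348 mg/L.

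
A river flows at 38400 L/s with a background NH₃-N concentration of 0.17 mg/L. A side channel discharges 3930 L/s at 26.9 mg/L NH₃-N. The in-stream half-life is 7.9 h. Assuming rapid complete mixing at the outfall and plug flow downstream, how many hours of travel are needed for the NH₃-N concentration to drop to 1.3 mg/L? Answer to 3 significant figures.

Mixed concentration C = ΣQC/ΣQ = (38400·0.1700 + 3930·26.90) / 42330 = 112200/42330 = 2.652 mg/L.
Half-life 7.9 h → k = ln 2 / 7.9 = 0.08774 h⁻¹ = 2.106 d⁻¹.
2.652·exp(−k·t) = 1.3 → t = ln(2.652/1.3)/k = 29250 s = 8.124 h.

8.12 h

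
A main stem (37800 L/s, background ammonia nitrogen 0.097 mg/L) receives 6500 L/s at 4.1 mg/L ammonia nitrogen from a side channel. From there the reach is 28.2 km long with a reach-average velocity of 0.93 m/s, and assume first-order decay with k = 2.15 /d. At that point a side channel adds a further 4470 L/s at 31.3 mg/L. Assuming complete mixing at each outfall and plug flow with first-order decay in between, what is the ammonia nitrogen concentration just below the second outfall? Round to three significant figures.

3.16 mg/L

After mixing, C = (37800·0.09700 + 6500·4.100) / 44300 = 30320/44300 = 0.6843 mg/L; combined flow 44300 L/s.
Travel time t = 28.2·1000 / 0.93 = 30320 s = 8.423 h.
Decay over the reach: 0.6843·exp(−kt) = 0.6843·0.4702 = 0.3218 mg/L.
At the second outfall, C = (44300·0.3218 + 4470·31.30) / (44300 + 4470) = 3.161 mg/L.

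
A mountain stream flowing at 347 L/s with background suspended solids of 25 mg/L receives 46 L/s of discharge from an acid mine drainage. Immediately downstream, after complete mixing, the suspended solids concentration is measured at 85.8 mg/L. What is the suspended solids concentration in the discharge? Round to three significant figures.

Mass balance: 347.0·25.00 + 46.00·Cₑ = 393.0·85.80
→ Cₑ = (393.0·85.80 − 347.0·25.00) / 46.00 = 544.4 mg/L.

544 mg/L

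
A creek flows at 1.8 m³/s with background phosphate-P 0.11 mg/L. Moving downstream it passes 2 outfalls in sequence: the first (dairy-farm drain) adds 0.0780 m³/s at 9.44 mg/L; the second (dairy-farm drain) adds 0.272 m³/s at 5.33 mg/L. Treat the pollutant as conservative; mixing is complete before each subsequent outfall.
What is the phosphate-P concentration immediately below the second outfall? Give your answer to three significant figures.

Outfall 1: combined Q = 1.878 m³/s; C = (1.800·0.1100 + 0.07800·9.440)/1.878 = 0.4975 mg/L.
Outfall 2: combined Q = 2.150 m³/s; C = (1.878·0.4975 + 0.2720·5.330)/2.150 = 1.109 mg/L.

1.11 mg/L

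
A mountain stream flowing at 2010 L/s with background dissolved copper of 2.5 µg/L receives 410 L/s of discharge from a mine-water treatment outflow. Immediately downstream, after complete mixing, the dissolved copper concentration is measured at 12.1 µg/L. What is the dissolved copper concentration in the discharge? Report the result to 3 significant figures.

59.2 µg/L

Mass balance: 2010·2.500 + 410.0·Cₑ = 2420·12.10
→ Cₑ = (2420·12.10 − 2010·2.500) / 410.0 = 59.16 µg/L.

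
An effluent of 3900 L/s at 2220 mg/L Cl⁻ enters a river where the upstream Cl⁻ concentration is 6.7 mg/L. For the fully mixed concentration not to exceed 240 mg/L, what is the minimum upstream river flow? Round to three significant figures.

Set C_mix = 240: (Q·6.700 + 3900·2220) / (Q + 3900) = 240
→ Q = 3900·(2220 − 240)/(240 − 6.700) = 33100 L/s.

33100 L/s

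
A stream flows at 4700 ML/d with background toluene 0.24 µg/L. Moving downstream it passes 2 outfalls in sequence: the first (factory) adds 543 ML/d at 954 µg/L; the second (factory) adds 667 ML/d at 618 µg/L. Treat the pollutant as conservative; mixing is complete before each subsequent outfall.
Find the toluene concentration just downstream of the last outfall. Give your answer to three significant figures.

After outfall 1: Q = 4700 + 543.0 = 5243 ML/d; C = (4700·0.2400 + 543.0·954.0)/5243 = 99.02 µg/L.
After outfall 2: Q = 5243 + 667.0 = 5910 ML/d; C = (5243·99.02 + 667.0·618.0)/5910 = 157.6 µg/L.

158 µg/L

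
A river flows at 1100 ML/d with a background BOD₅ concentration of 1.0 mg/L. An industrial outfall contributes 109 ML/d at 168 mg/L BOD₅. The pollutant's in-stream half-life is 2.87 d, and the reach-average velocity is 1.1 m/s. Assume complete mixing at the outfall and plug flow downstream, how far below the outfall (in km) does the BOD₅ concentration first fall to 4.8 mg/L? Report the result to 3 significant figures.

475 km

Mixed concentration C = ΣQC/ΣQ = (1100·1.000 + 109.0·168.0) / 1209 = 19410/1209 = 16.06 mg/L.
Half-life 2.87 d → k = ln 2 / 2.87 = 0.2415 d⁻¹.
Set 16.06·exp(−k·t) = 4.8 → t = ln(16.06/4.8)/k = 432000 s = 120.0 h.
Distance = v·t = 1.1·432000 = 475200 m = 475.2 km.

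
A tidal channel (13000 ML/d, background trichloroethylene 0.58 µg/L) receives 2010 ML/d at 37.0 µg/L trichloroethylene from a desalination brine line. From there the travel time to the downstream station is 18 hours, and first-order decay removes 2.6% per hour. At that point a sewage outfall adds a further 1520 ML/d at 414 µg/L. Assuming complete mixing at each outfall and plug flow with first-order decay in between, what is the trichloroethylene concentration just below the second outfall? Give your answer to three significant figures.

41.2 µg/L

Flow-weighted average: C = (13000·0.5800 + 2010·37.00) / 15010 = 81910/15010 = 5.457 µg/L; combined flow 15010 ML/d.
2.6%/h lost → k = −ln(1 − 0.026) = 0.02634 h⁻¹.
After decay, C = 5.457 × e^(−kt) = 5.457 × 0.6224 = 3.396 µg/L.
Second outfall: C = (15010·3.396 + 1520·414.0)/16530 = 41.15 µg/L.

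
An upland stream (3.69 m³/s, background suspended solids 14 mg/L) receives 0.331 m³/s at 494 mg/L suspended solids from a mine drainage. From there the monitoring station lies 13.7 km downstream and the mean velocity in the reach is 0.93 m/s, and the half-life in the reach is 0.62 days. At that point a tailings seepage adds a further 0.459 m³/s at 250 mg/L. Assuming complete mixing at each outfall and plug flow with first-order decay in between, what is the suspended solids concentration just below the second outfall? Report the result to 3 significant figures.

Conservation of mass: C = (3.690·14.00 + 0.3310·494.0) / 4.021 = 215.2/4.021 = 53.51 mg/L; combined flow 4.021 m³/s.
Travel time t = 13.7·1000 / 0.93 = 14730 s = 4.092 h.
Half-life 0.62 d → k = ln 2 / 0.62 = 1.118 d⁻¹.
Applying C = C₀e^(−kt): 53.51 × 0.8265 = 44.23 mg/L.
At the second outfall, C = (4.021·44.23 + 0.4590·250.0) / (4.021 + 0.4590) = 65.31 mg/L.

65.3 mg/L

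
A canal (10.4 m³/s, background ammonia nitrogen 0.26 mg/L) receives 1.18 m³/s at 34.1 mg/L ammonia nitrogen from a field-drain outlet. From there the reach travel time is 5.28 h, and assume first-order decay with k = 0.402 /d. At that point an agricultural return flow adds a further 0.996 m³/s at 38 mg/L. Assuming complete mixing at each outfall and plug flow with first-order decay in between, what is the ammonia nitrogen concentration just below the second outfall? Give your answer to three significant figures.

Mixed concentration C = ΣQC/ΣQ = (10.40·0.2600 + 1.180·34.10) / 11.58 = 42.94/11.58 = 3.708 mg/L; combined flow 11.58 m³/s.
Decay over the reach: 3.708·exp(−kt) = 3.708·0.9154 = 3.394 mg/L.
Second outfall: C = (11.58·3.394 + 0.9960·38.00)/12.58 = 6.135 mg/L.

6.14 mg/L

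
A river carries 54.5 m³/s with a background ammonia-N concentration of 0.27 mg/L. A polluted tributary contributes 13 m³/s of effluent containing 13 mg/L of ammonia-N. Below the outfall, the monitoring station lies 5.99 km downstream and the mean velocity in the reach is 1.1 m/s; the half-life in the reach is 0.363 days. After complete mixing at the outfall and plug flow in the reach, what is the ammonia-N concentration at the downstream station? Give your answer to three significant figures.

2.41 mg/L

Conservation of mass: C = (54.50·0.2700 + 13.00·13.00) / 67.50 = 183.7/67.50 = 2.722 mg/L.
Travel time t = 5.99·1000 / 1.1 = 5445 s = 1.513 h.
Half-life 0.363 d → k = ln 2 / 0.363 = 1.909 d⁻¹.
Decay over the reach: 2.722·exp(−kt) = 2.722·0.8866 = 2.413 mg/L.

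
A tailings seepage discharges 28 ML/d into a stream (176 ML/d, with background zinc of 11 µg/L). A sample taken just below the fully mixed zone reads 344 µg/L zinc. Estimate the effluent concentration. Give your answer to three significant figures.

Mass balance: 176.0·11.00 + 28.00·Cₑ = 204.0·344.0
→ Cₑ = (204.0·344.0 − 176.0·11.00) / 28.00 = 2437 µg/L.

2440 µg/L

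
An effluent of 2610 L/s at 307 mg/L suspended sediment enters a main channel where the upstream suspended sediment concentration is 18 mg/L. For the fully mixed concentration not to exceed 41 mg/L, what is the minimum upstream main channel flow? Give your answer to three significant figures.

Set C_mix = 41: (Q·18.00 + 2610·307.0) / (Q + 2610) = 41
→ Q = 2610·(307.0 − 41)/(41 − 18.00) = 30190 L/s.

30200 L/s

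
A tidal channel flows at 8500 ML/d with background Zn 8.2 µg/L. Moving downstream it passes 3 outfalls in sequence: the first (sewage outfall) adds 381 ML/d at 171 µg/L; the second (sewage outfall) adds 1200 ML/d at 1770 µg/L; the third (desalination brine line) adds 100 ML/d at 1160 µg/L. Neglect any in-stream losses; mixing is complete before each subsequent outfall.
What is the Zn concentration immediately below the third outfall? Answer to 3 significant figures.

Outfall 1: combined Q = 8881 ML/d; C = (8500·8.200 + 381.0·171.0)/8881 = 15.18 µg/L.
Outfall 2: combined Q = 10080 ML/d; C = (8881·15.18 + 1200·1770)/10080 = 224.1 µg/L.
Outfall 3: combined Q = 10180 ML/d; C = (10080·224.1 + 100.0·1160)/10180 = 233.3 µg/L.

233 µg/L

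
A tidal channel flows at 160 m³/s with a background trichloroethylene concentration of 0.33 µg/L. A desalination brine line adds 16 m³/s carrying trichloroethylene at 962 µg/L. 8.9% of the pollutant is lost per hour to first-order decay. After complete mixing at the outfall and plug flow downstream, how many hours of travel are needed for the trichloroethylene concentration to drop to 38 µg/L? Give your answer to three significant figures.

After mixing, C = (160.0·0.3300 + 16.00·962.0) / 176.0 = 15440/176.0 = 87.75 µg/L.
8.9%/h lost → k = −ln(1 − 0.089) = 0.09321 h⁻¹.
87.75·exp(−k·t) = 38 → t = ln(87.75/38)/k = 32320 s = 8.979 h.

8.98 h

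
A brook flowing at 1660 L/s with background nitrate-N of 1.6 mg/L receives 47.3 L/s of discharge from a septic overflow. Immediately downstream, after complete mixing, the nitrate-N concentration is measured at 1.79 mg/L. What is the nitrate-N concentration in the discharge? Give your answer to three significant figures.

8.46 mg/L

Mass balance: 1660·1.600 + 47.30·Cₑ = 1707·1.790
→ Cₑ = (1707·1.790 − 1660·1.600) / 47.30 = 8.458 mg/L.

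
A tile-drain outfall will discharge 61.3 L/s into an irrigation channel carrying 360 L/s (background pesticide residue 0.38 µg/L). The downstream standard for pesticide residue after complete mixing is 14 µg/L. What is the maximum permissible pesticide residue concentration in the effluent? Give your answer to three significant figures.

94.0 µg/L

At the limit, (Qr·Cr + Qe·Cₑ)/(Qr + Qe) = 14:
Cₑ = (421.3·14 − 360.0·0.3800) / 61.30 = 93.99 µg/L.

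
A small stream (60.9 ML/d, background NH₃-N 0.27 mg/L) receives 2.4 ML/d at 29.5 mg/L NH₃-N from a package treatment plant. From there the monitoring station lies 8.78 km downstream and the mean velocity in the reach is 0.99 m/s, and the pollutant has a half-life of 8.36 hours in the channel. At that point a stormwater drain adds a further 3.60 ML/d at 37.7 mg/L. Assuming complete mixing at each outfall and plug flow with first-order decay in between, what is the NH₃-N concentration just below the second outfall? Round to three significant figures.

3.09 mg/L

Mixed concentration C = ΣQC/ΣQ = (60.90·0.2700 + 2.400·29.50) / 63.30 = 87.24/63.30 = 1.378 mg/L; combined flow 63.30 ML/d.
Travel time t = 8.78·1000 / 0.99 = 8869 s = 2.464 h.
Half-life 8.36 h → k = ln 2 / 8.36 = 0.08291 h⁻¹ = 1.990 d⁻¹.
First-order decay: C = 1.378·exp(−k·t) = 1.378·0.8153 = 1.124 mg/L.
At the second outfall, C = (63.30·1.124 + 3.600·37.70) / (63.30 + 3.600) = 3.092 mg/L.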